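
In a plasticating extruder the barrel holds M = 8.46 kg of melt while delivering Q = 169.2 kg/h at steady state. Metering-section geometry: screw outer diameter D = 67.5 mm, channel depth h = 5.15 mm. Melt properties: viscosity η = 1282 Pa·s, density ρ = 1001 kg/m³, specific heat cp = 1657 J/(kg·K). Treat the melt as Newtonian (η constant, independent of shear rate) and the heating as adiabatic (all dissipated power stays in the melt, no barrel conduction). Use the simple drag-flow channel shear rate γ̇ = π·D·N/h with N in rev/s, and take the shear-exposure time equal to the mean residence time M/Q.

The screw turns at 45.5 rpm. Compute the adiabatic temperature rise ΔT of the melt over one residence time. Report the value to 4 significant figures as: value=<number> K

Convert throughput: Q = 169.2 kg/h = 169.2/3600 = 0.047 kg/s
t_res = M / Q_s = 8.46 / 0.047 = 180 s
Geometry in metres: D = 67.5 mm → 0.0675 m, h = 5.15 mm → 0.00515 m; screw speed N = 45.5 rpm = 0.758333 rev/s
γ̇ = π·D·N / h = π · 0.0675 · 0.758333 / 0.00515 = 31.2253 s⁻¹
Adiabatic rise: ΔT = η γ̇² t_res / (ρ cp) = 1282·(31.2253)²·180 / (1001·1657) = 135.649 K

value=135.6 K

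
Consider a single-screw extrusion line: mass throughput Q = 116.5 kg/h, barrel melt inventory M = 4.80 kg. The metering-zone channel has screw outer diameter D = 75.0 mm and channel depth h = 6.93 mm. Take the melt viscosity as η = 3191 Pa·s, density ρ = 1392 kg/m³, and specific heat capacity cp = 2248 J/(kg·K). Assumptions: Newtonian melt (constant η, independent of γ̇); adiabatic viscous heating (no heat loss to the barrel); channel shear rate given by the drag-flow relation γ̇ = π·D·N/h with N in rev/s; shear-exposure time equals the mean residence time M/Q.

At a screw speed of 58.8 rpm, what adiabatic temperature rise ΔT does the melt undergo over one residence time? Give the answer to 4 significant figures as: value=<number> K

Convert throughput: Q = 116.5 kg/h = 116.5/3600 = 0.0323611 kg/s
Mean residence time: t_res = M/Q_s = 4.80 kg / 0.0323611 kg/s = 148.326 s
D = 75.0 mm = 0.075 m;  h = 6.93 mm = 0.00693 m;  N = 58.8 rpm / 60 = 0.98 rev/s
γ̇ = π·D·N / h = π · 0.075 · 0.98 / 0.00693 = 33.3199 s⁻¹
Adiabatic rise: ΔT = η γ̇² t_res / (ρ cp) = 3191·(33.3199)²·148.326 / (1392·2248) = 167.926 K

value=167.9 K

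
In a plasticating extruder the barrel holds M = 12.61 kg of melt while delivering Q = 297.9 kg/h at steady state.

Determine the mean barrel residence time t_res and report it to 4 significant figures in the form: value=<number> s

value=152.4 s

Convert throughput: Q = 297.9 kg/h = 297.9/3600 = 0.08275 kg/s
Mean residence time: t_res = M/Q_s = 12.61 kg / 0.08275 kg/s = 152.387 s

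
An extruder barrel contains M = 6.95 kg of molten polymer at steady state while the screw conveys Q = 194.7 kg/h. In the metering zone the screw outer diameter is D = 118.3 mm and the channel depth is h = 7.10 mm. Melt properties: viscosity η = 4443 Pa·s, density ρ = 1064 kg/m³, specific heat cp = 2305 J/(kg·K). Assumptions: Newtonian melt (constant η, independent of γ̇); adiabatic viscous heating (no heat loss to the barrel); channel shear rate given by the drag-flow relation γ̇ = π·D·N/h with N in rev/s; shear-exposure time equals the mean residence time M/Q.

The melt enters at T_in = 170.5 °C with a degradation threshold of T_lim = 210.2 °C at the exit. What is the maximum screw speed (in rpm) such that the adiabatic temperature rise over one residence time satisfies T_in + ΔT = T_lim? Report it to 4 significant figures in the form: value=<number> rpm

Q_s = Q / 3600 = 194.7 / 3600 = 0.0540833 kg/s
Mean residence time: t_res = M/Q_s = 6.95 kg / 0.0540833 kg/s = 128.505 s
Convert to metres: D = 0.1183 m, h = 0.0071 m
ΔT_a = T_lim − T_in = 210.2 °C − 170.5 °C = 39.7 K
γ̇_max² = ΔT_a·ρ·cp / (η·t_res) = [39.7 × 1064 × 2305] / [4443 × 128.505] = 170.532 s⁻²
γ̇_max = sqrt(170.532) = 13.0588 s⁻¹
N_max = γ̇_max·h / (π·D) = 13.0588 · 0.0071 / (π · 0.1183) = 0.249475 rev/s = 14.9685 rpm

value=14.97 rpm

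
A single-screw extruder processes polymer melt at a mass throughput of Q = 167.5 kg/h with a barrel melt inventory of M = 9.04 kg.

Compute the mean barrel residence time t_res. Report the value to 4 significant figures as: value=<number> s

Throughput in SI: Q_s = 167.5 kg/h ÷ 3600 s/h = 0.0465278 kg/s
t_res = M / Q_s = 9.04 ÷ 0.0465278 = 194.293 s

value=194.3 s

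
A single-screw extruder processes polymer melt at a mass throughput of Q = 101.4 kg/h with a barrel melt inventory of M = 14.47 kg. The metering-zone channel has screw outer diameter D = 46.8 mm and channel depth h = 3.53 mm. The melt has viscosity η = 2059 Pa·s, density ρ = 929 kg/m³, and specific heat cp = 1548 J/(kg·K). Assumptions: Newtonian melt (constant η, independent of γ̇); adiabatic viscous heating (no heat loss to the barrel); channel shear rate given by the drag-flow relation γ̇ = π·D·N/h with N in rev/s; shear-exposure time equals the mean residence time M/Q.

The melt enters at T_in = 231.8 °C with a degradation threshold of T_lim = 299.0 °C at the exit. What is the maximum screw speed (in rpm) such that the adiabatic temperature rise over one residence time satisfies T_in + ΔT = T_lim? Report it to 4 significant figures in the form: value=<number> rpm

value=13.77 rpm

Convert throughput: Q = 101.4 kg/h = 101.4/3600 = 0.0281667 kg/s
t_res = M / Q_s = 14.47 / 0.0281667 = 513.728 s
D = 46.8 mm = 0.0468 m;  h = 3.53 mm = 0.00353 m
ΔT_a = T_lim − T_in = 299.0 − 231.8 = 67.2 K
Invert ΔT = ηγ̇²t_res/(ρcp) for γ̇: γ̇_max² = ΔT_a ρ cp / (η t_res) = 67.2·929·1548 / (2059·513.728) = 91.3622 s⁻²
γ̇_max = √91.3622 = 9.55836 s⁻¹
Solve γ̇ = πDN/h for N: N_max = γ̇_max·h/(π·D) = 9.55836 × 0.00353 / (π × 0.0468) = 0.229489 rev/s = 13.7694 rpm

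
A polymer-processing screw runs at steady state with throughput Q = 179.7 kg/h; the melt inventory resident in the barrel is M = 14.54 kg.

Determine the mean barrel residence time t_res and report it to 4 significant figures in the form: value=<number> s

value=291.3 s

Convert throughput: Q = 179.7 kg/h = 179.7/3600 = 0.0499167 kg/s
t_res = M / Q_s = 14.54 ÷ 0.0499167 = 291.285 s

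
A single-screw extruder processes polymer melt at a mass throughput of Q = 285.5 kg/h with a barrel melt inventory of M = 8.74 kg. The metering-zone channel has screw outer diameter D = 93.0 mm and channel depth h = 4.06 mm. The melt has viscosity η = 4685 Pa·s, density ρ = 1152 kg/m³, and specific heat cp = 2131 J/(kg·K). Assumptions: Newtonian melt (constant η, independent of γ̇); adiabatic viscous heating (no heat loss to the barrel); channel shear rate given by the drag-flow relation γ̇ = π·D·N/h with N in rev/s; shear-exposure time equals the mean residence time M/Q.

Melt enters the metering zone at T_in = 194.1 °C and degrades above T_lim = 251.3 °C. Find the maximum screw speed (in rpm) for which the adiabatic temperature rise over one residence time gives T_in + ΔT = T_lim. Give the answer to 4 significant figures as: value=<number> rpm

value=13.75 rpm

Q_s = Q / 3600 = 285.5 / 3600 = 0.0793056 kg/s
t_res = M / Q_s = 8.74 ÷ 0.0793056 = 110.207 s
D = 93.0 mm = 0.093 m;  h = 4.06 mm = 0.00406 m
ΔT_a = T_lim − T_in = 251.3 − 194.1 = 57.2 K
γ̇_max² = ΔT_a·ρ·cp / (η·t_res) = [57.2 × 1152 × 2131] / [4685 × 110.207] = 271.966 s⁻²
γ̇_max = sqrt(271.966) = 16.4914 s⁻¹
Solve γ̇ = πDN/h for N: N_max = γ̇_max·h/(π·D) = 16.4914 × 0.00406 / (π × 0.093) = 0.229166 rev/s = 13.75 rpm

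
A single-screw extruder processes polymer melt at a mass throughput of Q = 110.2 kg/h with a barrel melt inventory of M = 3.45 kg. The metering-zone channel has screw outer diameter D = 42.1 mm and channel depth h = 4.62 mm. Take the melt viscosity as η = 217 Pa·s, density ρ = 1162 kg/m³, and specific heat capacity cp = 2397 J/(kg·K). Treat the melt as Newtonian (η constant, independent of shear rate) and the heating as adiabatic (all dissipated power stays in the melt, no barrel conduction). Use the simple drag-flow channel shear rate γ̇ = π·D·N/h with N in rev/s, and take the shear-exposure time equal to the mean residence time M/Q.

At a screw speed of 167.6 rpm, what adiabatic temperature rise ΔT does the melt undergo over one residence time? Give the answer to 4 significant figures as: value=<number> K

Convert throughput: Q = 110.2 kg/h = 110.2/3600 = 0.0306111 kg/s
t_res = M / Q_s = 3.45 ÷ 0.0306111 = 112.704 s
D = 42.1 mm = 0.0421 m;  h = 4.62 mm = 0.00462 m;  N = 167.6 rpm / 60 = 2.79333 rev/s
γ̇ = π D N / h = (π)(0.0421)(2.79333) / 0.00462 = 79.9674 s⁻¹
ΔT = η·γ̇²·t_res / (ρ·cp) = 217 · (79.9674)² · 112.704 / (1162 · 2397) = 56.1502 K

value=56.15 K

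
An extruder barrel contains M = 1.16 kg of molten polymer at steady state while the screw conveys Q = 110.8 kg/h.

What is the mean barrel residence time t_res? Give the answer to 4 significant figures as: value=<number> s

value=37.69 s

Convert throughput: Q = 110.8 kg/h = 110.8/3600 = 0.0307778 kg/s
t_res = M / Q_s = 1.16 ÷ 0.0307778 = 37.6895 s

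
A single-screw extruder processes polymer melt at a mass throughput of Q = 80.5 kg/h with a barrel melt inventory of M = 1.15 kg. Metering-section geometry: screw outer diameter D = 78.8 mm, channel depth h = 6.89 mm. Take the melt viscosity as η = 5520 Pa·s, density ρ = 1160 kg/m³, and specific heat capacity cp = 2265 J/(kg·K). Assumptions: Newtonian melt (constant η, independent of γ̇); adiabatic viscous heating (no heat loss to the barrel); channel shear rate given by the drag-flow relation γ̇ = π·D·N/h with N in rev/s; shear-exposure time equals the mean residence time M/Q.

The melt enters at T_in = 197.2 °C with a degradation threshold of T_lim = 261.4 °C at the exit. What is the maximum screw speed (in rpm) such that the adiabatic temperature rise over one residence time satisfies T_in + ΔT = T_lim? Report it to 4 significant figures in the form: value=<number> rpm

Convert throughput: Q = 80.5 kg/h = 80.5/3600 = 0.0223611 kg/s
t_res = M / Q_s = 1.15 ÷ 0.0223611 = 51.4286 s
Convert to metres: D = 0.0788 m, h = 0.00689 m
ΔT_a = T_lim − T_in = 261.4 − 197.2 = 64.2 K
γ̇_max² = ΔT_a·ρ·cp / (η·t_res) = [64.2 × 1160 × 2265] / [5520 × 51.4286] = 594.18 s⁻²
γ̇_max = √594.18 = 24.3758 s⁻¹
Solve γ̇ = πDN/h for N: N_max = γ̇_max·h/(π·D) = 24.3758 × 0.00689 / (π × 0.0788) = 0.678425 rev/s = 40.7055 rpm

value=40.71 rpm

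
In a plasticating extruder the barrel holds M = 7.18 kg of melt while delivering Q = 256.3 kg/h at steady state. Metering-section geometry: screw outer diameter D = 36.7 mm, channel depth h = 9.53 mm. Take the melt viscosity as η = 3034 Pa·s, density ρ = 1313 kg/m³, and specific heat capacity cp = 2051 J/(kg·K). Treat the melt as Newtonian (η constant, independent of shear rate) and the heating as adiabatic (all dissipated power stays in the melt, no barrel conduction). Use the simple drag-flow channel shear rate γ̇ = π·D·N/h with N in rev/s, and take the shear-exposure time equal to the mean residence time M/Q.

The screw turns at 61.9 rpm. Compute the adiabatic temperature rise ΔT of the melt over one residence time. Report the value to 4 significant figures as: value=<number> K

Convert throughput: Q = 256.3 kg/h = 256.3/3600 = 0.0711944 kg/s
t_res = M / Q_s = 7.18 ÷ 0.0711944 = 100.851 s
Geometry in metres: D = 36.7 mm → 0.0367 m, h = 9.53 mm → 0.00953 m; screw speed N = 61.9 rpm = 1.03167 rev/s
Shear rate: γ̇ = πDN/h = π·0.0367·1.03167/0.00953 = 12.4814 s⁻¹
ΔT = η·γ̇²·t_res / (ρ·cp) = 3034 · (12.4814)² · 100.851 / (1313 · 2051) = 17.7006 K

value=17.70 K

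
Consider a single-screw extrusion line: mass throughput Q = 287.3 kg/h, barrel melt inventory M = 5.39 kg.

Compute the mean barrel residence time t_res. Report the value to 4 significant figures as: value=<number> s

value=67.54 s

Convert throughput: Q = 287.3 kg/h = 287.3/3600 = 0.0798056 kg/s
t_res = M / Q_s = 5.39 / 0.0798056 = 67.5392 s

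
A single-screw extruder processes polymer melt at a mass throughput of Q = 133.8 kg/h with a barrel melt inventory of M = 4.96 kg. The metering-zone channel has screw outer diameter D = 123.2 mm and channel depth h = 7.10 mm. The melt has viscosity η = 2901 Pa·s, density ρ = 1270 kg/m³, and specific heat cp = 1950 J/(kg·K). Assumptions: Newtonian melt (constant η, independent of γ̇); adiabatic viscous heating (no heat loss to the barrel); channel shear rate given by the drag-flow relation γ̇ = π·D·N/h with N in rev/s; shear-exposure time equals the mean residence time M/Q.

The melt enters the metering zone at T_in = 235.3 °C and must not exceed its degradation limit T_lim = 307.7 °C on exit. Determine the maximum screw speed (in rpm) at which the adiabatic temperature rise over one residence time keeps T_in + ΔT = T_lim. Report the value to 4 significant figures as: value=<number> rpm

value=23.69 rpm

Throughput in SI: Q_s = 133.8 kg/h ÷ 3600 s/h = 0.0371667 kg/s
Mean residence time: t_res = M/Q_s = 4.96 kg / 0.0371667 kg/s = 133.453 s
D = 123.2 mm = 0.1232 m;  h = 7.10 mm = 0.0071 m
ΔT_a = T_lim − T_in = 307.7 − 235.3 = 72.4 K
Invert ΔT = ηγ̇²t_res/(ρcp) for γ̇: γ̇_max² = ΔT_a ρ cp / (η t_res) = 72.4·1270·1950 / (2901·133.453) = 463.128 s⁻²
γ̇_max = sqrt(463.128) = 21.5204 s⁻¹
N_max = γ̇_max h / (πD) = 21.5204·0.0071/(π·0.1232) = 0.394774 rev/s → ×60 = 23.6864 rpm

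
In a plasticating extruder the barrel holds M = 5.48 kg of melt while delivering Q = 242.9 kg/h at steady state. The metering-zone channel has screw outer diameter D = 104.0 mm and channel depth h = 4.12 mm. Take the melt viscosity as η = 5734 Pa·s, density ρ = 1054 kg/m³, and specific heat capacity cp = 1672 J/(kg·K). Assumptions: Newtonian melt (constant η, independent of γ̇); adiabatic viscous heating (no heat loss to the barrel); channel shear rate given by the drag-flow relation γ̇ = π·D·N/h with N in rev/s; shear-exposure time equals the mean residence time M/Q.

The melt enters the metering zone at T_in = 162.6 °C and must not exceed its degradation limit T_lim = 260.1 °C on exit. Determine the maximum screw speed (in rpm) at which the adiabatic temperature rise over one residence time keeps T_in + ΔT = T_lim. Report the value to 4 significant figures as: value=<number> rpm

value=14.53 rpm

Throughput in SI: Q_s = 242.9 kg/h ÷ 3600 s/h = 0.0674722 kg/s
t_res = M / Q_s = 5.48 ÷ 0.0674722 = 81.2186 s
Geometry in SI: D = 104.0 mm → 0.104 m, h = 4.12 mm → 0.00412 m
Allowable rise: ΔT_a = T_lim − T_in = 260.1 − 162.6 = 97.5 K
γ̇_max² = ΔT_a·ρ·cp/(η·t_res) = 97.5·1054·1672/(5734·81.2186) = 368.951 s⁻²
γ̇_max = √368.951 = 19.2081 s⁻¹
Solve γ̇ = πDN/h for N: N_max = γ̇_max·h/(π·D) = 19.2081 × 0.00412 / (π × 0.104) = 0.242213 rev/s = 14.5328 rpm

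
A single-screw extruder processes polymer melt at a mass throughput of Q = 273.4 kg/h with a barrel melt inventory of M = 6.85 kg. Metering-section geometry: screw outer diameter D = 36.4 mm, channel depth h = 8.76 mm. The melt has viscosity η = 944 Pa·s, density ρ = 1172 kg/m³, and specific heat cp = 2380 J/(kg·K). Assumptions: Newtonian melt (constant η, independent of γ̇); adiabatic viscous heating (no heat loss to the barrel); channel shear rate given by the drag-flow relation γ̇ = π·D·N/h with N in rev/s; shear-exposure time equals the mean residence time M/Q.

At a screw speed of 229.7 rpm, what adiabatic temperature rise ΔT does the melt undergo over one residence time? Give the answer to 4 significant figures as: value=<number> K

value=76.24 K

Q_s = Q / 3600 = 273.4 / 3600 = 0.0759444 kg/s
t_res = M / Q_s = 6.85 / 0.0759444 = 90.1975 s
Geometry in metres: D = 36.4 mm → 0.0364 m, h = 8.76 mm → 0.00876 m; screw speed N = 229.7 rpm = 3.82833 rev/s
Shear rate: γ̇ = πDN/h = π·0.0364·3.82833/0.00876 = 49.9755 s⁻¹
ΔT = η·γ̇²·t_res/(ρ·cp) = [944 × 49.9755² × 90.1975] / [1172 × 2380] = 76.2388 K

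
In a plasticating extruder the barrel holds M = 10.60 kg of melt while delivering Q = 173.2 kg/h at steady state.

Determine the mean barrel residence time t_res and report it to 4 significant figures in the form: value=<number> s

value=220.3 s

Convert throughput: Q = 173.2 kg/h = 173.2/3600 = 0.0481111 kg/s
t_res = M / Q_s = 10.60 / 0.0481111 = 220.323 s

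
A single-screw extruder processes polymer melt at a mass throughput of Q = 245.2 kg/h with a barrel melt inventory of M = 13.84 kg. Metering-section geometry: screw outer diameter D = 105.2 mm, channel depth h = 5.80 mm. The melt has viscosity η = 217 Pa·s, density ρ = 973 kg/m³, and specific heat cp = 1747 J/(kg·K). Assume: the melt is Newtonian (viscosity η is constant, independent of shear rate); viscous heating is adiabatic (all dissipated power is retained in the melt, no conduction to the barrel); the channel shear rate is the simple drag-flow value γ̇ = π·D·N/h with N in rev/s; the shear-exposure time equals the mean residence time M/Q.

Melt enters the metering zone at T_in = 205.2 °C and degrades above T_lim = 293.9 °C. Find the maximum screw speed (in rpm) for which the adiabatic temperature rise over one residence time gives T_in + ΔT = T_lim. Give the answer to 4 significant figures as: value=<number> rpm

value=61.57 rpm

Q_s = Q / 3600 = 245.2 / 3600 = 0.0681111 kg/s
Mean residence time: t_res = M/Q_s = 13.84 kg / 0.0681111 kg/s = 203.197 s
D = 105.2 mm = 0.1052 m;  h = 5.80 mm = 0.0058 m
Allowable rise: ΔT_a = T_lim − T_in = 293.9 − 205.2 = 88.7 K
γ̇_max² = ΔT_a·ρ·cp/(η·t_res) = 88.7·973·1747/(217·203.197) = 3419.41 s⁻²
γ̇_max = sqrt(3419.41) = 58.4757 s⁻¹
N_max = γ̇_max h / (πD) = 58.4757·0.0058/(π·0.1052) = 1.02621 rev/s → ×60 = 61.5729 rpm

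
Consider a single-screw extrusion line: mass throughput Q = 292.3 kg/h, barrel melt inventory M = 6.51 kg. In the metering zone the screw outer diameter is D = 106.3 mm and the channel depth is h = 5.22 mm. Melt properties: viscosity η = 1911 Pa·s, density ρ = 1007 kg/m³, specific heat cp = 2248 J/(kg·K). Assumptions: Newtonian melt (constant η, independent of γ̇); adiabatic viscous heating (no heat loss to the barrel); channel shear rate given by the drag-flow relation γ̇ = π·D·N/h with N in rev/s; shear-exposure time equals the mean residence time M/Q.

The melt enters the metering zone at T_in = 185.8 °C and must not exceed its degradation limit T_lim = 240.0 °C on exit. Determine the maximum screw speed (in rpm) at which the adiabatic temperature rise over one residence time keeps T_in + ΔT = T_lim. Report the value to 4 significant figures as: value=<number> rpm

value=26.54 rpm

Q_s = Q / 3600 = 292.3 / 3600 = 0.0811944 kg/s
Mean residence time: t_res = M/Q_s = 6.51 kg / 0.0811944 kg/s = 80.1779 s
D = 106.3 mm = 0.1063 m;  h = 5.22 mm = 0.00522 m
ΔT_a = T_lim − T_in = 240.0 − 185.8 = 54.2 K
γ̇_max² = ΔT_a·ρ·cp / (η·t_res) = [54.2 × 1007 × 2248] / [1911 × 80.1779] = 800.774 s⁻²
Take the square root: γ̇_max = √(800.774) = 28.2979 s⁻¹
Solve γ̇ = πDN/h for N: N_max = γ̇_max·h/(π·D) = 28.2979 × 0.00522 / (π × 0.1063) = 0.442326 rev/s = 26.5395 rpm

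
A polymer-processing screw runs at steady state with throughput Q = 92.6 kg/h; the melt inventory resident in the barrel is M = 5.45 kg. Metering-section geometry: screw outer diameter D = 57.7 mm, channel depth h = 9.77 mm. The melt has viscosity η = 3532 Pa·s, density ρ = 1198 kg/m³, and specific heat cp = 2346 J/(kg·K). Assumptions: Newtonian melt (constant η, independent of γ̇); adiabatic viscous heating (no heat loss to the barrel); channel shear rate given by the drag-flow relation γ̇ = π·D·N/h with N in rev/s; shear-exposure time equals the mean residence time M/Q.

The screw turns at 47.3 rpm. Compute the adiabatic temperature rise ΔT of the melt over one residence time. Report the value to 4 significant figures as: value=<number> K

Throughput in SI: Q_s = 92.6 kg/h ÷ 3600 s/h = 0.0257222 kg/s
t_res = M / Q_s = 5.45 ÷ 0.0257222 = 211.879 s
D = 57.7 mm = 0.0577 m;  h = 9.77 mm = 0.00977 m;  N = 47.3 rpm / 60 = 0.788333 rev/s
γ̇ = π D N / h = (π)(0.0577)(0.788333) / 0.00977 = 14.6265 s⁻¹
ΔT = η·γ̇²·t_res / (ρ·cp) = 3532 · (14.6265)² · 211.879 / (1198 · 2346) = 56.9647 K

value=56.96 K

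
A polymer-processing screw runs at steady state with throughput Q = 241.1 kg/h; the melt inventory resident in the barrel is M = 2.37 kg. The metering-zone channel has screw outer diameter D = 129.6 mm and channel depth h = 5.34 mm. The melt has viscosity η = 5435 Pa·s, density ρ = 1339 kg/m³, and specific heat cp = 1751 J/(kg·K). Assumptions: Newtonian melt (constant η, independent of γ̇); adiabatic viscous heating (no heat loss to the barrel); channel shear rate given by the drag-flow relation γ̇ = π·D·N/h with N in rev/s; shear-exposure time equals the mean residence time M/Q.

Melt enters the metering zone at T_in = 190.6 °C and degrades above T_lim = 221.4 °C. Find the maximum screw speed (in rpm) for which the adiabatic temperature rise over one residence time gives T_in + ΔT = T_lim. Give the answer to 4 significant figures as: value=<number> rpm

Q_s = Q / 3600 = 241.1 / 3600 = 0.0669722 kg/s
t_res = M / Q_s = 2.37 / 0.0669722 = 35.3878 s
D = 129.6 mm = 0.1296 m;  h = 5.34 mm = 0.00534 m
Allowable rise: ΔT_a = T_lim − T_in = 221.4 − 190.6 = 30.8 K
Invert ΔT = ηγ̇²t_res/(ρcp) for γ̇: γ̇_max² = ΔT_a ρ cp / (η t_res) = 30.8·1339·1751 / (5435·35.3878) = 375.461 s⁻²
Take the square root: γ̇_max = √(375.461) = 19.3768 s⁻¹
Solve γ̇ = πDN/h for N: N_max = γ̇_max·h/(π·D) = 19.3768 × 0.00534 / (π × 0.1296) = 0.254137 rev/s = 15.2482 rpm

value=15.25 rpm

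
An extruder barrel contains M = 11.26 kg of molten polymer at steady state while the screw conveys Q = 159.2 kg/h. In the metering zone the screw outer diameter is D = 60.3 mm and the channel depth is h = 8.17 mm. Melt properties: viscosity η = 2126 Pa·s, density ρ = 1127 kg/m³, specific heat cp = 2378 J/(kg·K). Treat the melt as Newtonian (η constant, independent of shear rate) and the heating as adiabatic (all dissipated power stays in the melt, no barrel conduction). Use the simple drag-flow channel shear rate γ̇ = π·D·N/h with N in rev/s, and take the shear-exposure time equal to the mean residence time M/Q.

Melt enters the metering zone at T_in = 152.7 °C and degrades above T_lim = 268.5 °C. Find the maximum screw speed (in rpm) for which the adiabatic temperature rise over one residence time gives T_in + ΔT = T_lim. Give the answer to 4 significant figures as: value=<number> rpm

Q_s = Q / 3600 = 159.2 / 3600 = 0.0442222 kg/s
t_res = M / Q_s = 11.26 / 0.0442222 = 254.623 s
Geometry in SI: D = 60.3 mm → 0.0603 m, h = 8.17 mm → 0.00817 m
Allowable rise: ΔT_a = T_lim − T_in = 268.5 − 152.7 = 115.8 K
γ̇_max² = ΔT_a·ρ·cp / (η·t_res) = [115.8 × 1127 × 2378] / [2126 × 254.623] = 573.302 s⁻²
γ̇_max = sqrt(573.302) = 23.9437 s⁻¹
N_max = γ̇_max·h / (π·D) = 23.9437 · 0.00817 / (π · 0.0603) = 1.03263 rev/s = 61.9581 rpm

value=61.96 rpm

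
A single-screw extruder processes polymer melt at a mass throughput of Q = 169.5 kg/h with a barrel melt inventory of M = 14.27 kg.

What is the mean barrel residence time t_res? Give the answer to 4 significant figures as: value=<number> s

Q_s = Q / 3600 = 169.5 / 3600 = 0.0470833 kg/s
t_res = M / Q_s = 14.27 / 0.0470833 = 303.08 s

value=303.1 s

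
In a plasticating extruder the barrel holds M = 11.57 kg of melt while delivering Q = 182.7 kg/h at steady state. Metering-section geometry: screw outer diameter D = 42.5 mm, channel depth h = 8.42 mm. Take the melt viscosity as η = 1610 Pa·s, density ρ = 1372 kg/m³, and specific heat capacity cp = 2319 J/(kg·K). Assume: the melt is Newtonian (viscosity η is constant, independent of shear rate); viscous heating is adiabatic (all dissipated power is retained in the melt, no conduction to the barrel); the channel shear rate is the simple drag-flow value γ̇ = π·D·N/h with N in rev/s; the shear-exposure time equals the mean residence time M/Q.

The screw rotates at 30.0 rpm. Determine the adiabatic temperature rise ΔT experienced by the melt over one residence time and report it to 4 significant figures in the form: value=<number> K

value=7.252 K

Convert throughput: Q = 182.7 kg/h = 182.7/3600 = 0.05075 kg/s
t_res = M / Q_s = 11.57 / 0.05075 = 227.98 s
Convert to SI: D = 0.0425 m, h = 0.00842 m, N = 30.0/60 = 0.5 rev/s
Shear rate: γ̇ = πDN/h = π·0.0425·0.5/0.00842 = 7.9286 s⁻¹
ΔT = η·γ̇²·t_res / (ρ·cp) = 1610 · (7.9286)² · 227.98 / (1372 · 2319) = 7.25207 K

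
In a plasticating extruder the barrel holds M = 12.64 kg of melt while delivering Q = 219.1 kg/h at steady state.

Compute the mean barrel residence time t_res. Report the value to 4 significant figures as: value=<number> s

value=207.7 s

Convert throughput: Q = 219.1 kg/h = 219.1/3600 = 0.0608611 kg/s
Mean residence time: t_res = M/Q_s = 12.64 kg / 0.0608611 kg/s = 207.686 s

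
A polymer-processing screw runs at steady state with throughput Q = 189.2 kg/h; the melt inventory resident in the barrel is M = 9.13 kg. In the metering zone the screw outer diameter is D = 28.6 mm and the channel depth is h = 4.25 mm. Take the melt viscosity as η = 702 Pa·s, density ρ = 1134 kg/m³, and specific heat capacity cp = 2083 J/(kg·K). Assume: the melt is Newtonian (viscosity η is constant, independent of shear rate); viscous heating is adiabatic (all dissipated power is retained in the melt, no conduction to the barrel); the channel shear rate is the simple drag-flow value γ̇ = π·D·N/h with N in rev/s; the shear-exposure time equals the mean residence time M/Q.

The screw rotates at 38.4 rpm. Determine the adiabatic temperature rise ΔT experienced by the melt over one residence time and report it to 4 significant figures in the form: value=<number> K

value=9.452 K

Q_s = Q / 3600 = 189.2 / 3600 = 0.0525556 kg/s
Mean residence time: t_res = M/Q_s = 9.13 kg / 0.0525556 kg/s = 173.721 s
D = 28.6 mm = 0.0286 m;  h = 4.25 mm = 0.00425 m;  N = 38.4 rpm / 60 = 0.64 rev/s
γ̇ = π·D·N / h = π · 0.0286 · 0.64 / 0.00425 = 13.5303 s⁻¹
ΔT = η·γ̇²·t_res/(ρ·cp) = [702 × 13.5303² × 173.721] / [1134 × 2083] = 9.4515 K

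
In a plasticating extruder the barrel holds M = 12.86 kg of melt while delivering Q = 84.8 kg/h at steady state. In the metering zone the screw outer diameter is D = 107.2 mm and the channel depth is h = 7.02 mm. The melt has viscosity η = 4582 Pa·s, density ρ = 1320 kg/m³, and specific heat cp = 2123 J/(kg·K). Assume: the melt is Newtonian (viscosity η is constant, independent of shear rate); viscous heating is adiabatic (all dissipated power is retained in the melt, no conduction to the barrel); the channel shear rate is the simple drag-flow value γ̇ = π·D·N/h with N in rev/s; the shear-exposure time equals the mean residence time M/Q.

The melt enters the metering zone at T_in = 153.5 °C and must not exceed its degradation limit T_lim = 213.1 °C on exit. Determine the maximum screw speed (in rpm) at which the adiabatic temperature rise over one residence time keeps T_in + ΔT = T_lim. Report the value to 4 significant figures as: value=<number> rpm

Q_s = Q / 3600 = 84.8 / 3600 = 0.0235556 kg/s
t_res = M / Q_s = 12.86 ÷ 0.0235556 = 545.943 s
Convert to metres: D = 0.1072 m, h = 0.00702 m
Allowable rise: ΔT_a = T_lim − T_in = 213.1 − 153.5 = 59.6 K
γ̇_max² = ΔT_a·ρ·cp / (η·t_res) = [59.6 × 1320 × 2123] / [4582 × 545.943] = 66.7679 s⁻²
γ̇_max = sqrt(66.7679) = 8.17116 s⁻¹
Solve γ̇ = πDN/h for N: N_max = γ̇_max·h/(π·D) = 8.17116 × 0.00702 / (π × 0.1072) = 0.170324 rev/s = 10.2194 rpm

value=10.22 rpm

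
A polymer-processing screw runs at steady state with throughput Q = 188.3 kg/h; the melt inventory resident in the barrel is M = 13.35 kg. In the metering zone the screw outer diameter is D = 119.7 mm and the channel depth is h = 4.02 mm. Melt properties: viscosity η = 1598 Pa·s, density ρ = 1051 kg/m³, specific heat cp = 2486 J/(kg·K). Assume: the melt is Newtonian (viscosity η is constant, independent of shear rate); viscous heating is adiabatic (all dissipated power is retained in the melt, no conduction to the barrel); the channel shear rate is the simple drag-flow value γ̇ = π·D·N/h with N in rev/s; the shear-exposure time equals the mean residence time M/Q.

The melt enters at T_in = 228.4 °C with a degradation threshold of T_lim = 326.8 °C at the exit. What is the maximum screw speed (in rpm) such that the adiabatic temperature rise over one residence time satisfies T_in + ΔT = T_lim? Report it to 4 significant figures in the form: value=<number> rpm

Q_s = Q / 3600 = 188.3 / 3600 = 0.0523056 kg/s
Mean residence time: t_res = M/Q_s = 13.35 kg / 0.0523056 kg/s = 255.231 s
Convert to metres: D = 0.1197 m, h = 0.00402 m
ΔT_a = T_lim − T_in = 326.8 − 228.4 = 98.4 K
Invert ΔT = ηγ̇²t_res/(ρcp) for γ̇: γ̇_max² = ΔT_a ρ cp / (η t_res) = 98.4·1051·2486 / (1598·255.231) = 630.36 s⁻²
γ̇_max = sqrt(630.36) = 25.107 s⁻¹
Solve γ̇ = πDN/h for N: N_max = γ̇_max·h/(π·D) = 25.107 × 0.00402 / (π × 0.1197) = 0.268396 rev/s = 16.1038 rpm

value=16.10 rpm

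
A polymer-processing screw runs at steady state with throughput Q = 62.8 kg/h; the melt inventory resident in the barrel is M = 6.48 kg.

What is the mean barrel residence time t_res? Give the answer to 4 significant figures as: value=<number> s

Q_s = Q / 3600 = 62.8 / 3600 = 0.0174444 kg/s
t_res = M / Q_s = 6.48 / 0.0174444 = 371.465 s

value=371.5 s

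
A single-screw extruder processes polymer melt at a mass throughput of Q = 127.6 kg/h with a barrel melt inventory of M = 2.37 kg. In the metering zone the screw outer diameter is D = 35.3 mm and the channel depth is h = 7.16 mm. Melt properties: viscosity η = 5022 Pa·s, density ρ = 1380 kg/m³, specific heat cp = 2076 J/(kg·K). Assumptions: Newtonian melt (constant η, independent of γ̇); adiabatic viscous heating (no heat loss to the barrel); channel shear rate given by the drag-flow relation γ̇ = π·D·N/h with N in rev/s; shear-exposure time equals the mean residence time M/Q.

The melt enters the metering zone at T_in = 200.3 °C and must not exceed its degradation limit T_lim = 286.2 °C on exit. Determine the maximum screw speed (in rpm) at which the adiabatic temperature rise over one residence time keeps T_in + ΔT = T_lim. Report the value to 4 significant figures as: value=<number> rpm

Convert throughput: Q = 127.6 kg/h = 127.6/3600 = 0.0354444 kg/s
t_res = M / Q_s = 2.37 ÷ 0.0354444 = 66.8652 s
Geometry in SI: D = 35.3 mm → 0.0353 m, h = 7.16 mm → 0.00716 m
ΔT_a = T_lim − T_in = 286.2 °C − 200.3 °C = 85.9 K
Invert ΔT = ηγ̇²t_res/(ρcp) for γ̇: γ̇_max² = ΔT_a ρ cp / (η t_res) = 85.9·1380·2076 / (5022·66.8652) = 732.863 s⁻²
Take the square root: γ̇_max = √(732.863) = 27.0714 s⁻¹
N_max = γ̇_max h / (πD) = 27.0714·0.00716/(π·0.0353) = 1.74783 rev/s → ×60 = 104.87 rpm

value=104.9 rpm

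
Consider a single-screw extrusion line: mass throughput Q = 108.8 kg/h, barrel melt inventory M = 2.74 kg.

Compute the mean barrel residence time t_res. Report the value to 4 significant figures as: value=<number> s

Q_s = Q / 3600 = 108.8 / 3600 = 0.0302222 kg/s
Mean residence time: t_res = M/Q_s = 2.74 kg / 0.0302222 kg/s = 90.6618 s

value=90.66 s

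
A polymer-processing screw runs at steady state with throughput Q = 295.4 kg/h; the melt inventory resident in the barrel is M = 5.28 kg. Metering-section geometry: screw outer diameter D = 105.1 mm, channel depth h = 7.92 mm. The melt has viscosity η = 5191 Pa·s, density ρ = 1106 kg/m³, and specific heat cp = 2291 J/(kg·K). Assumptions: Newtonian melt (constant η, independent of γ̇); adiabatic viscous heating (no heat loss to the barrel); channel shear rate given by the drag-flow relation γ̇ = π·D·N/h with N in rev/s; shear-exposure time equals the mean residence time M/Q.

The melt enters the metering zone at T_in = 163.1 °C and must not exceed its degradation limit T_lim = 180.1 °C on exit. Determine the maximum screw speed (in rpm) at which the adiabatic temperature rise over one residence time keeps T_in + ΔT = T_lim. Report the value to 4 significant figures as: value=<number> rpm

Q_s = Q / 3600 = 295.4 / 3600 = 0.0820556 kg/s
t_res = M / Q_s = 5.28 ÷ 0.0820556 = 64.3466 s
D = 105.1 mm = 0.1051 m;  h = 7.92 mm = 0.00792 m
ΔT_a = T_lim − T_in = 180.1 °C − 163.1 °C = 17 K
Invert ΔT = ηγ̇²t_res/(ρcp) for γ̇: γ̇_max² = ΔT_a ρ cp / (η t_res) = 17·1106·2291 / (5191·64.3466) = 128.959 s⁻²
γ̇_max = sqrt(128.959) = 11.356 s⁻¹
N_max = γ̇_max h / (πD) = 11.356·0.00792/(π·0.1051) = 0.272395 rev/s → ×60 = 16.3437 rpm

value=16.34 rpm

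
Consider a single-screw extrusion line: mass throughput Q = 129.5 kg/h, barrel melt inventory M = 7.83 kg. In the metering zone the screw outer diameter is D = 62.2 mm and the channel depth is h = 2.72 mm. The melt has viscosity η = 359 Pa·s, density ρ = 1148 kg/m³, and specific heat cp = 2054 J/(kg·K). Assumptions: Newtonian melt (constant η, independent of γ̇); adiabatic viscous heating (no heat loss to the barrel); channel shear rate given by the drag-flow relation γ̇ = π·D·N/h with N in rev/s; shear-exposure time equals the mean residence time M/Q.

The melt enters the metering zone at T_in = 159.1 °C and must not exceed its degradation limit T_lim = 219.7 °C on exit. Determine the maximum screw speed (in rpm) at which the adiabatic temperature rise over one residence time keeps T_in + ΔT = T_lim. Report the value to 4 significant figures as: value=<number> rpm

value=35.71 rpm

Q_s = Q / 3600 = 129.5 / 3600 = 0.0359722 kg/s
t_res = M / Q_s = 7.83 / 0.0359722 = 217.668 s
Convert to metres: D = 0.0622 m, h = 0.00272 m
ΔT_a = T_lim − T_in = 219.7 °C − 159.1 °C = 60.6 K
γ̇_max² = ΔT_a·ρ·cp/(η·t_res) = 60.6·1148·2054/(359·217.668) = 1828.63 s⁻²
γ̇_max = √1828.63 = 42.7625 s⁻¹
N_max = γ̇_max·h / (π·D) = 42.7625 · 0.00272 / (π · 0.0622) = 0.595239 rev/s = 35.7144 rpm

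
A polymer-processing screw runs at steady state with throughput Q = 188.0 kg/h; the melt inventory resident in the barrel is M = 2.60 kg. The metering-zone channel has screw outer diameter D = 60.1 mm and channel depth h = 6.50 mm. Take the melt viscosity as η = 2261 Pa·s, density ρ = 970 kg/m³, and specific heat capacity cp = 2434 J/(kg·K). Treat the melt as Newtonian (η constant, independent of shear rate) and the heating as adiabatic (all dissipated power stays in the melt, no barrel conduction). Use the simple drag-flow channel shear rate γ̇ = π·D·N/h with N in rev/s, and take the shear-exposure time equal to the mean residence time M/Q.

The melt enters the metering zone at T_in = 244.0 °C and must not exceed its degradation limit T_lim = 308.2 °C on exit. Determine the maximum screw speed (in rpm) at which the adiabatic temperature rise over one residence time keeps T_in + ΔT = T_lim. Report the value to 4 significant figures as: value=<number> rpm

value=75.80 rpm

Q_s = Q / 3600 = 188.0 / 3600 = 0.0522222 kg/s
t_res = M / Q_s = 2.60 / 0.0522222 = 49.7872 s
Geometry in SI: D = 60.1 mm → 0.0601 m, h = 6.50 mm → 0.0065 m
ΔT_a = T_lim − T_in = 308.2 − 244.0 = 64.2 K
Invert ΔT = ηγ̇²t_res/(ρcp) for γ̇: γ̇_max² = ΔT_a ρ cp / (η t_res) = 64.2·970·2434 / (2261·49.7872) = 1346.51 s⁻²
Take the square root: γ̇_max = √(1346.51) = 36.6948 s⁻¹
Solve γ̇ = πDN/h for N: N_max = γ̇_max·h/(π·D) = 36.6948 × 0.0065 / (π × 0.0601) = 1.26326 rev/s = 75.7957 rpm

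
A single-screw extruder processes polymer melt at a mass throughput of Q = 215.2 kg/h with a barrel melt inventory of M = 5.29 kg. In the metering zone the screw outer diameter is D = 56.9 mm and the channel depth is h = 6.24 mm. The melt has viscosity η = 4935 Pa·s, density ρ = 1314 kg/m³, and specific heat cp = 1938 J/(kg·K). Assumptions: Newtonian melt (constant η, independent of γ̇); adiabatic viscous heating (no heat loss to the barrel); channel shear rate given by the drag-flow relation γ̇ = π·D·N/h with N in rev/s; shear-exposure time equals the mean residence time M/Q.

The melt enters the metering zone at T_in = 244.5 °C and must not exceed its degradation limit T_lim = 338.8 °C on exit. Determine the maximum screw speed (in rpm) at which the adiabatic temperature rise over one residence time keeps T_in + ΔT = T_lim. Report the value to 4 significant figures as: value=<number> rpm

value=49.11 rpm

Convert throughput: Q = 215.2 kg/h = 215.2/3600 = 0.0597778 kg/s
t_res = M / Q_s = 5.29 / 0.0597778 = 88.4944 s
Convert to metres: D = 0.0569 m, h = 0.00624 m
ΔT_a = T_lim − T_in = 338.8 − 244.5 = 94.3 K
γ̇_max² = ΔT_a·ρ·cp/(η·t_res) = 94.3·1314·1938/(4935·88.4944) = 549.867 s⁻²
γ̇_max = sqrt(549.867) = 23.4492 s⁻¹
Solve γ̇ = πDN/h for N: N_max = γ̇_max·h/(π·D) = 23.4492 × 0.00624 / (π × 0.0569) = 0.818562 rev/s = 49.1137 rpm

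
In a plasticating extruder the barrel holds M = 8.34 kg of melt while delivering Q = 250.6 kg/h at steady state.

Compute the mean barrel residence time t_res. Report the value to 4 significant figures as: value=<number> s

Q_s = Q / 3600 = 250.6 / 3600 = 0.0696111 kg/s
t_res = M / Q_s = 8.34 / 0.0696111 = 119.808 s

value=119.8 s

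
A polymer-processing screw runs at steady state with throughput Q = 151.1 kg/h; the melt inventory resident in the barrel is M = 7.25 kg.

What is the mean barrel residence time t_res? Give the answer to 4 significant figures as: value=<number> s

value=172.7 s

Q_s = Q / 3600 = 151.1 / 3600 = 0.0419722 kg/s
t_res = M / Q_s = 7.25 ÷ 0.0419722 = 172.733 s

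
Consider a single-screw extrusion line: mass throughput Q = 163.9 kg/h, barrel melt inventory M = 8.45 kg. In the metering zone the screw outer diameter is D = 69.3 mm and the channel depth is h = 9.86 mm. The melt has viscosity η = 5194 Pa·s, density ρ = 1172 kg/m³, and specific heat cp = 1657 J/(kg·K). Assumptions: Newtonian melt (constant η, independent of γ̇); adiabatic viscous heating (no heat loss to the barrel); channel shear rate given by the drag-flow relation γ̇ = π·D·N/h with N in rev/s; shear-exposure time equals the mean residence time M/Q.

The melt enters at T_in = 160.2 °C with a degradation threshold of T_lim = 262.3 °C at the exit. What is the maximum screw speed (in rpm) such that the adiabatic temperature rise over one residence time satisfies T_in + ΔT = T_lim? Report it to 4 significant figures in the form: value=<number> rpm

Throughput in SI: Q_s = 163.9 kg/h ÷ 3600 s/h = 0.0455278 kg/s
t_res = M / Q_s = 8.45 / 0.0455278 = 185.601 s
D = 69.3 mm = 0.0693 m;  h = 9.86 mm = 0.00986 m
ΔT_a = T_lim − T_in = 262.3 °C − 160.2 °C = 102.1 K
γ̇_max² = ΔT_a·ρ·cp/(η·t_res) = 102.1·1172·1657/(5194·185.601) = 205.681 s⁻²
γ̇_max = sqrt(205.681) = 14.3416 s⁻¹
N_max = γ̇_max·h / (π·D) = 14.3416 · 0.00986 / (π · 0.0693) = 0.649517 rev/s = 38.971 rpm

value=38.97 rpm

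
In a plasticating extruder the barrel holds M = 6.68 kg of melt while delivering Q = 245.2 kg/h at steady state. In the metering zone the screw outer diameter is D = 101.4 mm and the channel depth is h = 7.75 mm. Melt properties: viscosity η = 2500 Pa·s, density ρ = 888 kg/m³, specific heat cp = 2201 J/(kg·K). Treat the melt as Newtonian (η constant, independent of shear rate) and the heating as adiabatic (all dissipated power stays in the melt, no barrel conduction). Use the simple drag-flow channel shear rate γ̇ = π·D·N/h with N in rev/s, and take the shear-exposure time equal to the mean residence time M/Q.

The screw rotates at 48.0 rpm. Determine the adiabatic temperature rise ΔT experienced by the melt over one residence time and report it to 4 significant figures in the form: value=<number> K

value=135.6 K

Q_s = Q / 3600 = 245.2 / 3600 = 0.0681111 kg/s
t_res = M / Q_s = 6.68 ÷ 0.0681111 = 98.075 s
D = 101.4 mm = 0.1014 m;  h = 7.75 mm = 0.00775 m;  N = 48.0 rpm / 60 = 0.8 rev/s
Shear rate: γ̇ = πDN/h = π·0.1014·0.8/0.00775 = 32.8834 s⁻¹
ΔT = η·γ̇²·t_res / (ρ·cp) = 2500 · (32.8834)² · 98.075 / (888 · 2201) = 135.649 K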